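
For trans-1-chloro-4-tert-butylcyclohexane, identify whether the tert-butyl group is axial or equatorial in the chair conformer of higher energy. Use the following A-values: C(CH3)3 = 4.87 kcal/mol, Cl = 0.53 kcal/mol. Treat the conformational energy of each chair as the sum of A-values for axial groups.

C1 and C4 have opposite parity, so for the trans isomer the two substituents are e,e in one chair and a,a in the other.
Chair I (tert-butyl axial, chloro axial): E = 5.40 kcal/mol.
Chair II (tert-butyl equatorial, chloro equatorial): E = 0.00 kcal/mol.
Chair I is the less stable (higher-energy) conformer, and in that chair the tert-butyl group is axial.

axial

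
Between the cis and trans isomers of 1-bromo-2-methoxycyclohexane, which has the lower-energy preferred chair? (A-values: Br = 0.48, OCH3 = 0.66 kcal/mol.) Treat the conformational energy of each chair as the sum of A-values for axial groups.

trans

At 1,2 positions (parity opposite): cis → (a,e or e,a); trans → (e,e or a,a).
Best chair for cis: E = 0.48 kcal/mol; best chair for trans: E = 0.00 kcal/mol.
The trans isomer is lower by 0.48 kcal/mol.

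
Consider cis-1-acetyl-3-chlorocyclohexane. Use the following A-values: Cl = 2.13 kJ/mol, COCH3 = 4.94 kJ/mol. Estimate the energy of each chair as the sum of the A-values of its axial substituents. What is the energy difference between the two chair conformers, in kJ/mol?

C1 and C3 have the same parity, so for the cis isomer the two substituents are e,e in one chair and a,a in the other.
Chair I (chloro axial, acetyl axial): E = 7.07 kJ/mol.
Chair II (chloro equatorial, acetyl equatorial): E = 0.00 kJ/mol.
ΔE = 7.07 − 0.00 = 7.07 kJ/mol; chair II is more stable.

7.07 kJ/mol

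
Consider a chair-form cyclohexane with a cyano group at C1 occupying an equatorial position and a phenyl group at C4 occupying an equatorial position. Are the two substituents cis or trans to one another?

trans

C1 and C4 have opposite parity, so their axial bonds point in opposite directions.
With opposite-parity carbons, two substituents on the same face are one axial and one equatorial; opposite faces give both axial or both equatorial.
Here the groups are equatorial/equatorial → opposite face → trans.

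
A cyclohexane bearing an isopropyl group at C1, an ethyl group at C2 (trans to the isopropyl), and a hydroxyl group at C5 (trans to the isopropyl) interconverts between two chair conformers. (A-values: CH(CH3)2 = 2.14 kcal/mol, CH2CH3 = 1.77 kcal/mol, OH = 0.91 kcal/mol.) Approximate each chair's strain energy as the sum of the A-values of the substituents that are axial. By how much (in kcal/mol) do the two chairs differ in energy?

3.00 kcal/mol

Chair I (isopropyl axial, ethyl axial, hydroxyl equatorial): E = 3.91 kcal/mol.
Chair II (isopropyl equatorial, ethyl equatorial, hydroxyl axial): E = 0.91 kcal/mol.
ΔE = 3.91 − 0.91 = 3.00 kcal/mol; chair II is more stable.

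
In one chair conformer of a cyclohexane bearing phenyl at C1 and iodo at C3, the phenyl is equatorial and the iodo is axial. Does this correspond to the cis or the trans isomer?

trans

C1 and C3 have the same parity, so their axial bonds point in the same direction.
With same-parity carbons, two substituents on the same face are both axial or both equatorial; opposite faces give one of each.
Here the groups are equatorial/axial → opposite face → trans.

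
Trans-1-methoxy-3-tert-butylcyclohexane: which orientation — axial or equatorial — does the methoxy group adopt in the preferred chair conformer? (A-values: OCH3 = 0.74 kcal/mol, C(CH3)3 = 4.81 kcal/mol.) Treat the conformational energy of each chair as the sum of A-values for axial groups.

C1 and C3 have the same parity, so for the trans isomer the two substituents are one axial and one equatorial in each chair.
Chair I (methoxy axial, tert-butyl equatorial): E = 0.74 kcal/mol.
Chair II (methoxy equatorial, tert-butyl axial): E = 4.81 kcal/mol.
Chair I is the more stable (lower-energy) conformer, and in that chair the methoxy group is axial.

axial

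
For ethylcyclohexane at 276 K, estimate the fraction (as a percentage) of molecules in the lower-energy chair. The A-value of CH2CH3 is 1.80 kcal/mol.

96.4%

One chair has the ethyl group axial (E = 1.80 kcal/mol) and the other has it equatorial (E = 0).
ΔG = 1.80 kcal/mol between the two chairs.
K = exp(ΔG/RT) with R = 1.987×10⁻³ kcal mol⁻¹ K⁻¹ and T = 276 K gives K ≈ 26.6.
Fraction in the lower-energy chair = K/(K+1) = 96.4%.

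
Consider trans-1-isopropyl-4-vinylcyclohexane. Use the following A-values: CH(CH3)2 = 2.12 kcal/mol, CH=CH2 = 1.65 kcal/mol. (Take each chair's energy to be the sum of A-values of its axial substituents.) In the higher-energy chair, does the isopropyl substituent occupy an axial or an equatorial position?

axial

C1 and C4 have opposite parity, so for the trans isomer the two substituents are e,e in one chair and a,a in the other.
Chair I (isopropyl axial, vinyl axial): E = 3.77 kcal/mol.
Chair II (isopropyl equatorial, vinyl equatorial): E = 0.00 kcal/mol.
Chair I is the less stable (higher-energy) conformer, and in that chair the isopropyl group is axial.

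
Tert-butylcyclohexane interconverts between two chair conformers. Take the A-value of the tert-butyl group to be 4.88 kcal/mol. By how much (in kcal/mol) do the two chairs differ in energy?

A monosubstituted cyclohexane has one chair with the tert-butyl group axial (E = A = 4.88 kcal/mol) and one with it equatorial (E = 0).
ΔE = 4.88 − 0 = 4.88 kcal/mol.

4.88 kcal/mol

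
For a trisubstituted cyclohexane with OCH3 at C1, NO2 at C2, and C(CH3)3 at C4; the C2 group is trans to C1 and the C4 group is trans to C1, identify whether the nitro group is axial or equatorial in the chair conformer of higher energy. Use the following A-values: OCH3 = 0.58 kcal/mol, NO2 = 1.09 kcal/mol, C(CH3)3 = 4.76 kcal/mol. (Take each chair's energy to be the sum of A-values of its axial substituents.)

axial

Chair I (methoxy axial, nitro axial, tert-butyl axial): E = 6.43 kcal/mol.
Chair II (methoxy equatorial, nitro equatorial, tert-butyl equatorial): E = 0.00 kcal/mol.
Chair I is the less stable (higher-energy) conformer, and in that chair the nitro group is axial.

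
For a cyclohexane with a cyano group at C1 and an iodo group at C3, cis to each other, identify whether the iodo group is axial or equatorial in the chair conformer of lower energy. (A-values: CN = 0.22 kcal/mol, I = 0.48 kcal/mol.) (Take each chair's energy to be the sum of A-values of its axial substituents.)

C1 and C3 have the same parity, so for the cis isomer the two substituents are e,e in one chair and a,a in the other.
Chair I (cyano axial, iodo axial): E = 0.70 kcal/mol.
Chair II (cyano equatorial, iodo equatorial): E = 0.00 kcal/mol.
Chair II is the more stable (lower-energy) conformer, and in that chair the iodo group is equatorial.

equatorial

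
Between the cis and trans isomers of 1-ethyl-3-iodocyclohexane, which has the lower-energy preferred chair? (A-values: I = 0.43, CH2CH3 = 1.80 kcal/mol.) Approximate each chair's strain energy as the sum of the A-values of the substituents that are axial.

At 1,3 positions (parity same): cis → (e,e or a,a); trans → (a,e or e,a).
Best chair for cis: E = 0.00 kcal/mol; best chair for trans: E = 0.43 kcal/mol.
The cis isomer is lower by 0.43 kcal/mol.

cis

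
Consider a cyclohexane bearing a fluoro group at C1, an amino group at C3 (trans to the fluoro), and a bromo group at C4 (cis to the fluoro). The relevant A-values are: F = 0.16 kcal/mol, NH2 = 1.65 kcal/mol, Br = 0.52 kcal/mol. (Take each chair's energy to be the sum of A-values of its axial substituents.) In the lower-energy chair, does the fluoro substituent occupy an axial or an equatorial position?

Chair I (fluoro axial, amino equatorial, bromo equatorial): E = 0.16 kcal/mol.
Chair II (fluoro equatorial, amino axial, bromo axial): E = 2.17 kcal/mol.
Chair I is the more stable (lower-energy) conformer, and in that chair the fluoro group is axial.

axial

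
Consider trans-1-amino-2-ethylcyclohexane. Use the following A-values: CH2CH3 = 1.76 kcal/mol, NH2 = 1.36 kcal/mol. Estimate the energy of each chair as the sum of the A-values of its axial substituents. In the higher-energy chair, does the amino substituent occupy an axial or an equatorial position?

axial

C1 and C2 have opposite parity, so for the trans isomer the two substituents are e,e in one chair and a,a in the other.
Chair I (ethyl axial, amino axial): E = 3.12 kcal/mol.
Chair II (ethyl equatorial, amino equatorial): E = 0.00 kcal/mol.
Chair I is the less stable (higher-energy) conformer, and in that chair the amino group is axial.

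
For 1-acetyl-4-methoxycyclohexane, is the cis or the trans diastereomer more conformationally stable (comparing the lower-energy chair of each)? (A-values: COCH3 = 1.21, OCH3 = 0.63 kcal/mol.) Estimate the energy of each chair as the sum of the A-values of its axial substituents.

trans

At 1,4 positions (parity opposite): cis → (a,e or e,a); trans → (e,e or a,a).
Best chair for cis: E = 0.63 kcal/mol; best chair for trans: E = 0.00 kcal/mol.
The trans isomer is lower by 0.63 kcal/mol.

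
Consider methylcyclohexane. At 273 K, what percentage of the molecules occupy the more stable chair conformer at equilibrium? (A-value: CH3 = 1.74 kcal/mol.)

One chair has the methyl group axial (E = 1.74 kcal/mol) and the other has it equatorial (E = 0).
ΔG = 1.74 kcal/mol between the two chairs.
K = exp(ΔG/RT) with R = 1.987×10⁻³ kcal mol⁻¹ K⁻¹ and T = 273 K gives K ≈ 24.7.
Fraction in the lower-energy chair = K/(K+1) = 96.1%.

96.1%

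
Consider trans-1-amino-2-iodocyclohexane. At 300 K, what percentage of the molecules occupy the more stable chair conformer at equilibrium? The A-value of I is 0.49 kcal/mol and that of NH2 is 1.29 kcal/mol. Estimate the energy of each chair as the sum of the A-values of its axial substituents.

95.2%

C1 and C2 have opposite parity, so for the trans isomer the two substituents are e,e in one chair and a,a in the other.
Chair I (iodo axial, amino axial): E = 1.78 kcal/mol; chair II (iodo equatorial, amino equatorial): E = 0.00 kcal/mol.
ΔG = 1.78 kcal/mol between the two chairs.
K = exp(ΔG/RT) with R = 1.987×10⁻³ kcal mol⁻¹ K⁻¹ and T = 300 K gives K ≈ 19.8.
Fraction in the lower-energy chair = K/(K+1) = 95.2%.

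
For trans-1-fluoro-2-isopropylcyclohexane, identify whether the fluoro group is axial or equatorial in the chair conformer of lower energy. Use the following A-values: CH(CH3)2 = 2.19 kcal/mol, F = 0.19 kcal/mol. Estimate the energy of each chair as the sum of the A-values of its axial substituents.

C1 and C2 have opposite parity, so for the trans isomer the two substituents are e,e in one chair and a,a in the other.
Chair I (isopropyl axial, fluoro axial): E = 2.38 kcal/mol.
Chair II (isopropyl equatorial, fluoro equatorial): E = 0.00 kcal/mol.
Chair II is the more stable (lower-energy) conformer, and in that chair the fluoro group is equatorial.

equatorial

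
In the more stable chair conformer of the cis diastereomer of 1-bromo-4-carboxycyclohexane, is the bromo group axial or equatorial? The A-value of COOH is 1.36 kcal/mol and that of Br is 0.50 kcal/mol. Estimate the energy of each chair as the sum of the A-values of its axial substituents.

axial

C1 and C4 have opposite parity, so for the cis isomer the two substituents are one axial and one equatorial in each chair.
Chair I (carboxyl axial, bromo equatorial): E = 1.36 kcal/mol.
Chair II (carboxyl equatorial, bromo axial): E = 0.50 kcal/mol.
Chair II is the more stable (lower-energy) conformer, and in that chair the bromo group is axial.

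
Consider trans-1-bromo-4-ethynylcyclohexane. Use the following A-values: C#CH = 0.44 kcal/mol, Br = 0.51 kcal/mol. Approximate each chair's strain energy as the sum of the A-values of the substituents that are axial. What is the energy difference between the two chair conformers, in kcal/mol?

C1 and C4 have opposite parity, so for the trans isomer the two substituents are e,e in one chair and a,a in the other.
Chair I (ethynyl axial, bromo axial): E = 0.95 kcal/mol.
Chair II (ethynyl equatorial, bromo equatorial): E = 0.00 kcal/mol.
ΔE = 0.95 − 0.00 = 0.95 kcal/mol; chair II is more stable.

0.95 kcal/mol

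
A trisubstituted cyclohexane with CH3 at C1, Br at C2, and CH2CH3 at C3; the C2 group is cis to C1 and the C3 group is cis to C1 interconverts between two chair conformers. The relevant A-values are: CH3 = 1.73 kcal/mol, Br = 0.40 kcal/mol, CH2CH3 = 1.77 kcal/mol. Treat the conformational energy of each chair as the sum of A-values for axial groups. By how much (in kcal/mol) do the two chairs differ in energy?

Chair I (methyl axial, bromo equatorial, ethyl axial): E = 3.50 kcal/mol.
Chair II (methyl equatorial, bromo axial, ethyl equatorial): E = 0.40 kcal/mol.
ΔE = 3.50 − 0.40 = 3.10 kcal/mol; chair II is more stable.

3.10 kcal/mol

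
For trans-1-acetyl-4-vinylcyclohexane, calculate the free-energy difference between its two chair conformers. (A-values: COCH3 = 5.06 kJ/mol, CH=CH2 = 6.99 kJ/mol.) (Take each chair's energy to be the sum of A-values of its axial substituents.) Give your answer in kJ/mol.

12.05 kJ/mol

C1 and C4 have opposite parity, so for the trans isomer the two substituents are e,e in one chair and a,a in the other.
Chair I (acetyl axial, vinyl axial): E = 12.05 kJ/mol.
Chair II (acetyl equatorial, vinyl equatorial): E = 0.00 kJ/mol.
ΔE = 12.05 − 0.00 = 12.05 kJ/mol; chair II is more stable.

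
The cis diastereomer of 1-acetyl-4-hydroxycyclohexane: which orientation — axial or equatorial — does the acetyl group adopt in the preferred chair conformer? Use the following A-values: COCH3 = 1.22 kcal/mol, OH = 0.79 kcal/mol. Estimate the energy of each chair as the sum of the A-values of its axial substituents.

C1 and C4 have opposite parity, so for the cis isomer the two substituents are one axial and one equatorial in each chair.
Chair I (acetyl axial, hydroxyl equatorial): E = 1.22 kcal/mol.
Chair II (acetyl equatorial, hydroxyl axial): E = 0.79 kcal/mol.
Chair II is the more stable (lower-energy) conformer, and in that chair the acetyl group is equatorial.

equatorial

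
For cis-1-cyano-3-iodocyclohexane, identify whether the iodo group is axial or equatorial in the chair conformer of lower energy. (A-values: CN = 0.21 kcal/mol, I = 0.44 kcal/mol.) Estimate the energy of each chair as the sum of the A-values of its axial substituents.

equatorial

C1 and C3 have the same parity, so for the cis isomer the two substituents are e,e in one chair and a,a in the other.
Chair I (cyano axial, iodo axial): E = 0.65 kcal/mol.
Chair II (cyano equatorial, iodo equatorial): E = 0.00 kcal/mol.
Chair II is the more stable (lower-energy) conformer, and in that chair the iodo group is equatorial.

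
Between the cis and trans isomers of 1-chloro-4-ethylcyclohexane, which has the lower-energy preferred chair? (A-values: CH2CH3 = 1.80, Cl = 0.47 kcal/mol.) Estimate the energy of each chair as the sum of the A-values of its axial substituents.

trans

At 1,4 positions (parity opposite): cis → (a,e or e,a); trans → (e,e or a,a).
Best chair for cis: E = 0.47 kcal/mol; best chair for trans: E = 0.00 kcal/mol.
The trans isomer is lower by 0.47 kcal/mol.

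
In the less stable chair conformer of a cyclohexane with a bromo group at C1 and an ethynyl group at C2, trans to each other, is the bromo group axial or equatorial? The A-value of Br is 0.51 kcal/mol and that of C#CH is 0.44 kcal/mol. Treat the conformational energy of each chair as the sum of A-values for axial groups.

C1 and C2 have opposite parity, so for the trans isomer the two substituents are e,e in one chair and a,a in the other.
Chair I (bromo axial, ethynyl axial): E = 0.95 kcal/mol.
Chair II (bromo equatorial, ethynyl equatorial): E = 0.00 kcal/mol.
Chair I is the less stable (higher-energy) conformer, and in that chair the bromo group is axial.

axial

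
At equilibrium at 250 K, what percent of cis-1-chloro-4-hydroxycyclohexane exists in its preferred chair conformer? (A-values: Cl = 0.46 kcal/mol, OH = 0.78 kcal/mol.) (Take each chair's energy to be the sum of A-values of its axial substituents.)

C1 and C4 have opposite parity, so for the cis isomer the two substituents are one axial and one equatorial in each chair.
Chair I (chloro axial, hydroxyl equatorial): E = 0.46 kcal/mol; chair II (chloro equatorial, hydroxyl axial): E = 0.78 kcal/mol.
ΔG = 0.32 kcal/mol between the two chairs.
K = exp(ΔG/RT) with R = 1.987×10⁻³ kcal mol⁻¹ K⁻¹ and T = 250 K gives K ≈ 1.9.
Fraction in the lower-energy chair = K/(K+1) = 65.6%.

65.6%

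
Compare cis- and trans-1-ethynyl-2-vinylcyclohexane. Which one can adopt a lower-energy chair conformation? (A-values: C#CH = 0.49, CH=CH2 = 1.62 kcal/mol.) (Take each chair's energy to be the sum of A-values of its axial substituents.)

At 1,2 positions (parity opposite): cis → (a,e or e,a); trans → (e,e or a,a).
Best chair for cis: E = 0.49 kcal/mol; best chair for trans: E = 0.00 kcal/mol.
The trans isomer is lower by 0.49 kcal/mol.

trans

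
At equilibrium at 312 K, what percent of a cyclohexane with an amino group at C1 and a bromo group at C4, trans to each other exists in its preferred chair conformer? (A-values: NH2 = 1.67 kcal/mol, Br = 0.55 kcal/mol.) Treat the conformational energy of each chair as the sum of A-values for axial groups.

97.3%

C1 and C4 have opposite parity, so for the trans isomer the two substituents are e,e in one chair and a,a in the other.
Chair I (amino axial, bromo axial): E = 2.22 kcal/mol; chair II (amino equatorial, bromo equatorial): E = 0.00 kcal/mol.
ΔG = 2.22 kcal/mol between the two chairs.
K = exp(ΔG/RT) with R = 1.987×10⁻³ kcal mol⁻¹ K⁻¹ and T = 312 K gives K ≈ 35.9.
Fraction in the lower-energy chair = K/(K+1) = 97.3%.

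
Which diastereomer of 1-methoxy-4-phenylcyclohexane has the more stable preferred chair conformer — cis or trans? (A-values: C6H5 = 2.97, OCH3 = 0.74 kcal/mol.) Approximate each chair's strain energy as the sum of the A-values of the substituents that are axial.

At 1,4 positions (parity opposite): cis → (a,e or e,a); trans → (e,e or a,a).
Best chair for cis: E = 0.74 kcal/mol; best chair for trans: E = 0.00 kcal/mol.
The trans isomer is lower by 0.74 kcal/mol.

trans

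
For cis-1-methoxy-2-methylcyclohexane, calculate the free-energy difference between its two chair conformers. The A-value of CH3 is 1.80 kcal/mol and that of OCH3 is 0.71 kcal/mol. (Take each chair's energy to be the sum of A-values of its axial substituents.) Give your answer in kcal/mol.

1.09 kcal/mol

C1 and C2 have opposite parity, so for the cis isomer the two substituents are one axial and one equatorial in each chair.
Chair I (methyl axial, methoxy equatorial): E = 1.80 kcal/mol.
Chair II (methyl equatorial, methoxy axial): E = 0.71 kcal/mol.
ΔE = 1.80 − 0.71 = 1.09 kcal/mol; chair II is more stable.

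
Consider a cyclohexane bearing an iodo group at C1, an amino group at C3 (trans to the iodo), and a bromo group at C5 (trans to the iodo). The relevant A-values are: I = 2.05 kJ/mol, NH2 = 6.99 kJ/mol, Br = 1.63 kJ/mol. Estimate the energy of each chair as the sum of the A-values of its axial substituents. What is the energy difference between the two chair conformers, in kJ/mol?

Chair I (iodo axial, amino equatorial, bromo equatorial): E = 2.05 kJ/mol.
Chair II (iodo equatorial, amino axial, bromo axial): E = 8.62 kJ/mol.
ΔE = 8.62 − 2.05 = 6.57 kJ/mol; chair I is more stable.

6.57 kJ/mol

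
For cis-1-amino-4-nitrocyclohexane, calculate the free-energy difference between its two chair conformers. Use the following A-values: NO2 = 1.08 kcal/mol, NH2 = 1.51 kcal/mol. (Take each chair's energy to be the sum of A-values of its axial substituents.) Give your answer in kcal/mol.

C1 and C4 have opposite parity, so for the cis isomer the two substituents are one axial and one equatorial in each chair.
Chair I (nitro axial, amino equatorial): E = 1.08 kcal/mol.
Chair II (nitro equatorial, amino axial): E = 1.51 kcal/mol.
ΔE = 1.51 − 1.08 = 0.43 kcal/mol; chair I is more stable.

0.43 kcal/mol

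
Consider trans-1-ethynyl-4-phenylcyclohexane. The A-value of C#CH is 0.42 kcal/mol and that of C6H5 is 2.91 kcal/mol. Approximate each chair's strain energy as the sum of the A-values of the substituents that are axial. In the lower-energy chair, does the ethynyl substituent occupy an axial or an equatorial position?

C1 and C4 have opposite parity, so for the trans isomer the two substituents are e,e in one chair and a,a in the other.
Chair I (ethynyl axial, phenyl axial): E = 3.33 kcal/mol.
Chair II (ethynyl equatorial, phenyl equatorial): E = 0.00 kcal/mol.
Chair II is the more stable (lower-energy) conformer, and in that chair the ethynyl group is equatorial.

equatorial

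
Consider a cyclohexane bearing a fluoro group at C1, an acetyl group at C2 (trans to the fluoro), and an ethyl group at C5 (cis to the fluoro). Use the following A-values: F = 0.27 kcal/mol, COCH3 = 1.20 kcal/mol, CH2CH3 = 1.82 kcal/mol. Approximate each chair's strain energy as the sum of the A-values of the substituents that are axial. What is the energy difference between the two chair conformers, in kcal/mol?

3.29 kcal/mol

Chair I (fluoro axial, acetyl axial, ethyl axial): E = 3.29 kcal/mol.
Chair II (fluoro equatorial, acetyl equatorial, ethyl equatorial): E = 0.00 kcal/mol.
ΔE = 3.29 − 0.00 = 3.29 kcal/mol; chair II is more stable.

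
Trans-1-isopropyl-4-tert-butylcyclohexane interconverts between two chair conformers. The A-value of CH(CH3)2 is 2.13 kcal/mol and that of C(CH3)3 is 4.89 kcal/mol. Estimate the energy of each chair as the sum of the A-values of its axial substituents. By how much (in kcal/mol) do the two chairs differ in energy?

C1 and C4 have opposite parity, so for the trans isomer the two substituents are e,e in one chair and a,a in the other.
Chair I (isopropyl axial, tert-butyl axial): E = 7.02 kcal/mol.
Chair II (isopropyl equatorial, tert-butyl equatorial): E = 0.00 kcal/mol.
ΔE = 7.02 − 0.00 = 7.02 kcal/mol; chair II is more stable.

7.02 kcal/mol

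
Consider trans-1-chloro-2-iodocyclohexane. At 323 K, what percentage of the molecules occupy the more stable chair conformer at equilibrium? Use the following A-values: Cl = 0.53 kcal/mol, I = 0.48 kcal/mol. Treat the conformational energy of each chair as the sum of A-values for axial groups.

C1 and C2 have opposite parity, so for the trans isomer the two substituents are e,e in one chair and a,a in the other.
Chair I (chloro axial, iodo axial): E = 1.01 kcal/mol; chair II (chloro equatorial, iodo equatorial): E = 0.00 kcal/mol.
ΔG = 1.01 kcal/mol between the two chairs.
K = exp(ΔG/RT) with R = 1.987×10⁻³ kcal mol⁻¹ K⁻¹ and T = 323 K gives K ≈ 4.82.
Fraction in the lower-energy chair = K/(K+1) = 82.8%.

82.8%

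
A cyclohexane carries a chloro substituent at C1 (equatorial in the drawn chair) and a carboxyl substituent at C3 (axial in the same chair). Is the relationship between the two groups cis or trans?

C1 and C3 have the same parity, so their axial bonds point in the same direction.
With same-parity carbons, two substituents on the same face are both axial or both equatorial; opposite faces give one of each.
Here the groups are equatorial/axial → opposite face → trans.

trans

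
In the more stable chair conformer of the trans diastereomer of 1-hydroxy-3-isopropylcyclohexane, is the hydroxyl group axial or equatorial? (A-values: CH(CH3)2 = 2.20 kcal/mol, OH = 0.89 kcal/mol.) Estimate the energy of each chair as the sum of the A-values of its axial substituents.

C1 and C3 have the same parity, so for the trans isomer the two substituents are one axial and one equatorial in each chair.
Chair I (isopropyl axial, hydroxyl equatorial): E = 2.20 kcal/mol.
Chair II (isopropyl equatorial, hydroxyl axial): E = 0.89 kcal/mol.
Chair II is the more stable (lower-energy) conformer, and in that chair the hydroxyl group is axial.

axial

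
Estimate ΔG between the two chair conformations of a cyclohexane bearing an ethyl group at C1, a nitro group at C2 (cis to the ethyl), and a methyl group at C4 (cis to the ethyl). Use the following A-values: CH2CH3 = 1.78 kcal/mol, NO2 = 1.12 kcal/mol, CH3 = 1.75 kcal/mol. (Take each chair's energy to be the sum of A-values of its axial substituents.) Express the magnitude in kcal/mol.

Chair I (ethyl axial, nitro equatorial, methyl equatorial): E = 1.78 kcal/mol.
Chair II (ethyl equatorial, nitro axial, methyl axial): E = 2.87 kcal/mol.
ΔE = 2.87 − 1.78 = 1.09 kcal/mol; chair I is more stable.

1.09 kcal/mol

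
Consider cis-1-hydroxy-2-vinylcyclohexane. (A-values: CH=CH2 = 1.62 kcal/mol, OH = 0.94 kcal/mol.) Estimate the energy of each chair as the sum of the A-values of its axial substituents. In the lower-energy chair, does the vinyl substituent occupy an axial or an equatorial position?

C1 and C2 have opposite parity, so for the cis isomer the two substituents are one axial and one equatorial in each chair.
Chair I (vinyl axial, hydroxyl equatorial): E = 1.62 kcal/mol.
Chair II (vinyl equatorial, hydroxyl axial): E = 0.94 kcal/mol.
Chair II is the more stable (lower-energy) conformer, and in that chair the vinyl group is equatorial.

equatorial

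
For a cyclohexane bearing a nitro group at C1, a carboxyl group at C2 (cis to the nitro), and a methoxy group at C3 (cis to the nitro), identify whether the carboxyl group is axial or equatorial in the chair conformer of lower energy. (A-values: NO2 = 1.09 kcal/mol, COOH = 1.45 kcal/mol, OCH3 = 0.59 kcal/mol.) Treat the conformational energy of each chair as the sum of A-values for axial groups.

axial

Chair I (nitro axial, carboxyl equatorial, methoxy axial): E = 1.68 kcal/mol.
Chair II (nitro equatorial, carboxyl axial, methoxy equatorial): E = 1.45 kcal/mol.
Chair II is the more stable (lower-energy) conformer, and in that chair the carboxyl group is axial.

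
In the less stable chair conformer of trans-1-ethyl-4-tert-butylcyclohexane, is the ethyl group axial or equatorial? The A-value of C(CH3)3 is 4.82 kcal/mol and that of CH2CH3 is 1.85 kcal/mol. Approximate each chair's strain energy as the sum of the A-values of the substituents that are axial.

axial

C1 and C4 have opposite parity, so for the trans isomer the two substituents are e,e in one chair and a,a in the other.
Chair I (tert-butyl axial, ethyl axial): E = 6.67 kcal/mol.
Chair II (tert-butyl equatorial, ethyl equatorial): E = 0.00 kcal/mol.
Chair I is the less stable (higher-energy) conformer, and in that chair the ethyl group is axial.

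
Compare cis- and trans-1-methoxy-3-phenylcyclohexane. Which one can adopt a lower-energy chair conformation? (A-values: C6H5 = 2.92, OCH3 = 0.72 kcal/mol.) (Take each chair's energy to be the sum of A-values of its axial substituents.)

cis

At 1,3 positions (parity same): cis → (e,e or a,a); trans → (a,e or e,a).
Best chair for cis: E = 0.00 kcal/mol; best chair for trans: E = 0.72 kcal/mol.
The cis isomer is lower by 0.72 kcal/mol.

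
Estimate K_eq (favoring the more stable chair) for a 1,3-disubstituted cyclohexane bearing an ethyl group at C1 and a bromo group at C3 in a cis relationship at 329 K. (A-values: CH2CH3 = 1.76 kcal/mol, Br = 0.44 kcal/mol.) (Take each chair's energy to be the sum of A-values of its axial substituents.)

C1 and C3 have the same parity, so for the cis isomer the two substituents are e,e in one chair and a,a in the other.
Chair I (ethyl axial, bromo axial): E = 2.20 kcal/mol; chair II (ethyl equatorial, bromo equatorial): E = 0.00 kcal/mol.
ΔG = 2.20 kcal/mol between the two chairs.
K = exp(ΔG/RT) with R = 1.987×10⁻³ kcal mol⁻¹ K⁻¹ and T = 329 K gives K ≈ 28.9.

K ≈ 28.9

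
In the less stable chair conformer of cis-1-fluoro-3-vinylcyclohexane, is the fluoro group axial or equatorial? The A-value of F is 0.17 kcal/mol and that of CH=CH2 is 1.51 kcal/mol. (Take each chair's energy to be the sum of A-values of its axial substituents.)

C1 and C3 have the same parity, so for the cis isomer the two substituents are e,e in one chair and a,a in the other.
Chair I (fluoro axial, vinyl axial): E = 1.68 kcal/mol.
Chair II (fluoro equatorial, vinyl equatorial): E = 0.00 kcal/mol.
Chair I is the less stable (higher-energy) conformer, and in that chair the fluoro group is axial.

axial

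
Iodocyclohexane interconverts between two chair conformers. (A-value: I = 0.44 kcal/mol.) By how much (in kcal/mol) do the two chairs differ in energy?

A monosubstituted cyclohexane has one chair with the iodo group axial (E = A = 0.44 kcal/mol) and one with it equatorial (E = 0).
ΔE = 0.44 − 0 = 0.44 kcal/mol.

0.44 kcal/mol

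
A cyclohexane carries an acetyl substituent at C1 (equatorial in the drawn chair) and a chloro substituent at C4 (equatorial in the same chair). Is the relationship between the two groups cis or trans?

trans

C1 and C4 have opposite parity, so their axial bonds point in opposite directions.
With opposite-parity carbons, two substituents on the same face are one axial and one equatorial; opposite faces give both axial or both equatorial.
Here the groups are equatorial/equatorial → opposite face → trans.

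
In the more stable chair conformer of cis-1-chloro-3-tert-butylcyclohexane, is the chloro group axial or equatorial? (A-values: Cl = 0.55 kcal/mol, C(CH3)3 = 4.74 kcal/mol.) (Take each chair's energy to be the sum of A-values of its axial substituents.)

equatorial

C1 and C3 have the same parity, so for the cis isomer the two substituents are e,e in one chair and a,a in the other.
Chair I (chloro axial, tert-butyl axial): E = 5.29 kcal/mol.
Chair II (chloro equatorial, tert-butyl equatorial): E = 0.00 kcal/mol.
Chair II is the more stable (lower-energy) conformer, and in that chair the chloro group is equatorial.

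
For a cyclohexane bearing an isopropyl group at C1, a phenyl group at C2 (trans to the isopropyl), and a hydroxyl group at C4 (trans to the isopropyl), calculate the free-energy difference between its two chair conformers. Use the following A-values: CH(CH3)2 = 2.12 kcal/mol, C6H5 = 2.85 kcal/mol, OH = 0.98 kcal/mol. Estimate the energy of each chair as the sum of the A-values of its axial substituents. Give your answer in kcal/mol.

5.95 kcal/mol

Chair I (isopropyl axial, phenyl axial, hydroxyl axial): E = 5.95 kcal/mol.
Chair II (isopropyl equatorial, phenyl equatorial, hydroxyl equatorial): E = 0.00 kcal/mol.
ΔE = 5.95 − 0.00 = 5.95 kcal/mol; chair II is more stable.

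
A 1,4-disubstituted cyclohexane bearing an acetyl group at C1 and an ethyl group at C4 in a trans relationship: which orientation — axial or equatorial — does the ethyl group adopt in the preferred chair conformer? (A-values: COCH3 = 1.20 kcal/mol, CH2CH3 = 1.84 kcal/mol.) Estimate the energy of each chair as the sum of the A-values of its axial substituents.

equatorial

C1 and C4 have opposite parity, so for the trans isomer the two substituents are e,e in one chair and a,a in the other.
Chair I (acetyl axial, ethyl axial): E = 3.04 kcal/mol.
Chair II (acetyl equatorial, ethyl equatorial): E = 0.00 kcal/mol.
Chair II is the more stable (lower-energy) conformer, and in that chair the ethyl group is equatorial.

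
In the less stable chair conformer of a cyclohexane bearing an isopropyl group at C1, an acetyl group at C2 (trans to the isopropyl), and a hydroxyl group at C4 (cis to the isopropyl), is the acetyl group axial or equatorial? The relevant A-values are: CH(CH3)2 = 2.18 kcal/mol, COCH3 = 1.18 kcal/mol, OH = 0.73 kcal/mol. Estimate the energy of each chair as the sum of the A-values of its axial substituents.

axial

Chair I (isopropyl axial, acetyl axial, hydroxyl equatorial): E = 3.36 kcal/mol.
Chair II (isopropyl equatorial, acetyl equatorial, hydroxyl axial): E = 0.73 kcal/mol.
Chair I is the less stable (higher-energy) conformer, and in that chair the acetyl group is axial.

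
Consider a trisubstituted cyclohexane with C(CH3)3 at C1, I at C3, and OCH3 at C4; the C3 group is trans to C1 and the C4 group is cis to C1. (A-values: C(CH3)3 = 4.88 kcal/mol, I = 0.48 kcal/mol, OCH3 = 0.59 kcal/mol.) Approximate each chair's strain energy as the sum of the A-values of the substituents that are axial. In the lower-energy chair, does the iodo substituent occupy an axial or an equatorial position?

axial

Chair I (tert-butyl axial, iodo equatorial, methoxy equatorial): E = 4.88 kcal/mol.
Chair II (tert-butyl equatorial, iodo axial, methoxy axial): E = 1.07 kcal/mol.
Chair II is the more stable (lower-energy) conformer, and in that chair the iodo group is axial.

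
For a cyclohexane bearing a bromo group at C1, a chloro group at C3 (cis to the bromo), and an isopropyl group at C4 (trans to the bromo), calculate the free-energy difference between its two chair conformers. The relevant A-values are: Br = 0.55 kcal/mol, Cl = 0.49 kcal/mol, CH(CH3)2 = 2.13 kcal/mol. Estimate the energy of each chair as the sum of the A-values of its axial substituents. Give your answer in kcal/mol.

Chair I (bromo axial, chloro axial, isopropyl axial): E = 3.17 kcal/mol.
Chair II (bromo equatorial, chloro equatorial, isopropyl equatorial): E = 0.00 kcal/mol.
ΔE = 3.17 − 0.00 = 3.17 kcal/mol; chair II is more stable.

3.17 kcal/mol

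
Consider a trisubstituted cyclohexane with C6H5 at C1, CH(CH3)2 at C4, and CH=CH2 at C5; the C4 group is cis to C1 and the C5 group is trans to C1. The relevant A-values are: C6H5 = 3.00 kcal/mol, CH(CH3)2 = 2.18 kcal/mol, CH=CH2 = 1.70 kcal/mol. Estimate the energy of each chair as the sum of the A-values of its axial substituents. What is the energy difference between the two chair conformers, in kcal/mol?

0.88 kcal/mol

Chair I (phenyl axial, isopropyl equatorial, vinyl equatorial): E = 3.00 kcal/mol.
Chair II (phenyl equatorial, isopropyl axial, vinyl axial): E = 3.88 kcal/mol.
ΔE = 3.88 − 3.00 = 0.88 kcal/mol; chair I is more stable.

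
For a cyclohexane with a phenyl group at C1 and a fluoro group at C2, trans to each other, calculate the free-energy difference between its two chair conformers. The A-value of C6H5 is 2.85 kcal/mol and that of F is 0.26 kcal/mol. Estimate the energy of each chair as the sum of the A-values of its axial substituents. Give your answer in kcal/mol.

3.11 kcal/mol

C1 and C2 have opposite parity, so for the trans isomer the two substituents are e,e in one chair and a,a in the other.
Chair I (phenyl axial, fluoro axial): E = 3.11 kcal/mol.
Chair II (phenyl equatorial, fluoro equatorial): E = 0.00 kcal/mol.
ΔE = 3.11 − 0.00 = 3.11 kcal/mol; chair II is more stable.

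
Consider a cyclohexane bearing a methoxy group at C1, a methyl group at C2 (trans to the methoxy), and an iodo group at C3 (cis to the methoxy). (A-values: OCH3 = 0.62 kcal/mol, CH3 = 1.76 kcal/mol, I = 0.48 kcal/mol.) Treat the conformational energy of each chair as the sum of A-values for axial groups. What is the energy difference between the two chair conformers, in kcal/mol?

Chair I (methoxy axial, methyl axial, iodo axial): E = 2.86 kcal/mol.
Chair II (methoxy equatorial, methyl equatorial, iodo equatorial): E = 0.00 kcal/mol.
ΔE = 2.86 − 0.00 = 2.86 kcal/mol; chair II is more stable.

2.86 kcal/mol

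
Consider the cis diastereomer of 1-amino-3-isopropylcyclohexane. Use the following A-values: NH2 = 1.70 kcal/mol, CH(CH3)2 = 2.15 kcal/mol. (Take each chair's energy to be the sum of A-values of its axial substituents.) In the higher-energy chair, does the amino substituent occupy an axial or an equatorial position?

axial

C1 and C3 have the same parity, so for the cis isomer the two substituents are e,e in one chair and a,a in the other.
Chair I (amino axial, isopropyl axial): E = 3.85 kcal/mol.
Chair II (amino equatorial, isopropyl equatorial): E = 0.00 kcal/mol.
Chair I is the less stable (higher-energy) conformer, and in that chair the amino group is axial.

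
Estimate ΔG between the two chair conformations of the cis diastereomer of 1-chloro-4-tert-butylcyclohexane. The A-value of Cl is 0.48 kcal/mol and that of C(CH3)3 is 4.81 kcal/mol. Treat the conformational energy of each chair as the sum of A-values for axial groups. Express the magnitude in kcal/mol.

C1 and C4 have opposite parity, so for the cis isomer the two substituents are one axial and one equatorial in each chair.
Chair I (chloro axial, tert-butyl equatorial): E = 0.48 kcal/mol.
Chair II (chloro equatorial, tert-butyl axial): E = 4.81 kcal/mol.
ΔE = 4.81 − 0.48 = 4.33 kcal/mol; chair I is more stable.

4.33 kcal/mol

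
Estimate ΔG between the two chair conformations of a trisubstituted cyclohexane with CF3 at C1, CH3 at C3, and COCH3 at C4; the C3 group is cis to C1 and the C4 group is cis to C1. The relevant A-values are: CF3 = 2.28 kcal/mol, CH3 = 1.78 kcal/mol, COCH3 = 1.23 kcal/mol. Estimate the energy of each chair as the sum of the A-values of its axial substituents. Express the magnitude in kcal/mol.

2.83 kcal/mol

Chair I (trifluoromethyl axial, methyl axial, acetyl equatorial): E = 4.06 kcal/mol.
Chair II (trifluoromethyl equatorial, methyl equatorial, acetyl axial): E = 1.23 kcal/mol.
ΔE = 4.06 − 1.23 = 2.83 kcal/mol; chair II is more stable.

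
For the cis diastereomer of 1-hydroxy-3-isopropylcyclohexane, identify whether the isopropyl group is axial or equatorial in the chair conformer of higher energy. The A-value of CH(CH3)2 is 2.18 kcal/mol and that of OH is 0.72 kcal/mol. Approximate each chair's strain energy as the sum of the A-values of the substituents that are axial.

C1 and C3 have the same parity, so for the cis isomer the two substituents are e,e in one chair and a,a in the other.
Chair I (isopropyl axial, hydroxyl axial): E = 2.90 kcal/mol.
Chair II (isopropyl equatorial, hydroxyl equatorial): E = 0.00 kcal/mol.
Chair I is the less stable (higher-energy) conformer, and in that chair the isopropyl group is axial.

axial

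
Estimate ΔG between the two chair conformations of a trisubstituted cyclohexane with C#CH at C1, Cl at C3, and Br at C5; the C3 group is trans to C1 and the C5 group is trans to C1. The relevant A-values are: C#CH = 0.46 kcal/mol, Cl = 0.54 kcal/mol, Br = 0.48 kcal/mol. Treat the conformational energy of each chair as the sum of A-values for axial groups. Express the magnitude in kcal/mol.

Chair I (ethynyl axial, chloro equatorial, bromo equatorial): E = 0.46 kcal/mol.
Chair II (ethynyl equatorial, chloro axial, bromo axial): E = 1.02 kcal/mol.
ΔE = 1.02 − 0.46 = 0.56 kcal/mol; chair I is more stable.

0.56 kcal/mol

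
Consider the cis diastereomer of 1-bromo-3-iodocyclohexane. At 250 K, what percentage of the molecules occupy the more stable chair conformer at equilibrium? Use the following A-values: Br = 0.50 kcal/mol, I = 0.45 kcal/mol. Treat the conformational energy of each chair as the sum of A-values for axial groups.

C1 and C3 have the same parity, so for the cis isomer the two substituents are e,e in one chair and a,a in the other.
Chair I (bromo axial, iodo axial): E = 0.95 kcal/mol; chair II (bromo equatorial, iodo equatorial): E = 0.00 kcal/mol.
ΔG = 0.95 kcal/mol between the two chairs.
K = exp(ΔG/RT) with R = 1.987×10⁻³ kcal mol⁻¹ K⁻¹ and T = 250 K gives K ≈ 6.77.
Fraction in the lower-energy chair = K/(K+1) = 87.1%.

87.1%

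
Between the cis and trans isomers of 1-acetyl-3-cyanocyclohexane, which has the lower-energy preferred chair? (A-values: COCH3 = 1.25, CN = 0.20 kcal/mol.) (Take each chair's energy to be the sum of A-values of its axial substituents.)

At 1,3 positions (parity same): cis → (e,e or a,a); trans → (a,e or e,a).
Best chair for cis: E = 0.00 kcal/mol; best chair for trans: E = 0.20 kcal/mol.
The cis isomer is lower by 0.20 kcal/mol.

cis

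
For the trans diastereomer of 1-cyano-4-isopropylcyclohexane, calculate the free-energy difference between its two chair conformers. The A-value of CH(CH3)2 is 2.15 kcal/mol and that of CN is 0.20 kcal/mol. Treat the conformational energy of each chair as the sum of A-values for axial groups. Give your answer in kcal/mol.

2.35 kcal/mol

C1 and C4 have opposite parity, so for the trans isomer the two substituents are e,e in one chair and a,a in the other.
Chair I (isopropyl axial, cyano axial): E = 2.35 kcal/mol.
Chair II (isopropyl equatorial, cyano equatorial): E = 0.00 kcal/mol.
ΔE = 2.35 − 0.00 = 2.35 kcal/mol; chair II is more stable.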